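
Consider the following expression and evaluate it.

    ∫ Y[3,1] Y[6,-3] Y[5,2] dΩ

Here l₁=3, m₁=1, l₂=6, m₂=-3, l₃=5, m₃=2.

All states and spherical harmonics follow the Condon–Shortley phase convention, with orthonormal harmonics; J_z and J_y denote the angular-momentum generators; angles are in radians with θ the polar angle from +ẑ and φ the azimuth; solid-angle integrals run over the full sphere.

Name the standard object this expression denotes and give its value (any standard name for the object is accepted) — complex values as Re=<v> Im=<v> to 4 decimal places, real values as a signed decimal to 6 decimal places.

Gaunt coefficient, -0.152880

This is a Gaunt coefficient — the integral of a triple product of spherical harmonics over the sphere.
Checks pass: Σm=0; 14 even; l₃=5∈[3,9].
(2·3+1)(2·6+1)(2·5+1) = 1001
Δ: 4! 2! 8! / 15! → 1/675675
sum: t=1:−1/8640 t=2:+1/2304 t=3:−1/8640 = 7/34560
3j²(3 6 5; 0 0 0) = Δ·Π!·Σ² = 7/429  (sign -1)
sum: t=0:+1/34560 t=1:−1/8640 t=2:+1/40320 = -1/16128
3j²(3 6 5; 1 -3 2) = Δ·Π!·Σ² = 18/1001  (sign +1)
combine: 4πI² = 1001·7/429·18/1001 = 42/143
take √, sign -1: I = -0.15288036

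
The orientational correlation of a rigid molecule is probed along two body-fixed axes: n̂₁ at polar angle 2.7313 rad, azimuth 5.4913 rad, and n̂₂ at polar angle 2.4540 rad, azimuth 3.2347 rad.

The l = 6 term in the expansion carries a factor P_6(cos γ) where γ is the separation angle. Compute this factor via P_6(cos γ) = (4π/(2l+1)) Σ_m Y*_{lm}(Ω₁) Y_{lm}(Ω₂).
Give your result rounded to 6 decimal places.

Term-by-term m-sum for l=6 (normalisation 4π/13 = 0.966644):
  m=-6: Y*=0.00008 + 0.00194j  Y=0.02677 - 0.01674j  product 0.00003 + 0.00005j
  m=-5: Y*=0.01060 - 0.01131j  Y=0.11901 - 0.05978j  product 0.00058 - 0.00198j
  m=-4: Y*=-0.07448 + 0.00193j  Y=0.30030 - 0.11731j  product -0.02214 + 0.00932j
  m=-3: Y*=0.17076 + 0.16424j  Y=0.44151 - 0.12663j  product 0.09619 + 0.05089j
  m=-2: Y*=-0.00618 - 0.47661j  Y=0.26036 - 0.04905j  product -0.02499 - 0.12379j
  m=-1: Y*=-0.32897 + 0.33327j  Y=-0.23071 + 0.02154j  product 0.06872 - 0.08398j
  m=+0: Y*=-0.13293 + 0.00000j  Y=-0.34562 + 0.00000j  product 0.04594 + 0.00000j
  m=+1: Y*=0.32897 + 0.33327j  Y=0.23071 + 0.02154j  product 0.06872 + 0.08398j
  m=+2: Y*=-0.00618 + 0.47661j  Y=0.26036 + 0.04905j  product -0.02499 + 0.12379j
  m=+3: Y*=-0.17076 + 0.16424j  Y=-0.44151 - 0.12663j  product 0.09619 - 0.05089j
  m=+4: Y*=-0.07448 - 0.00193j  Y=0.30030 + 0.11731j  product -0.02214 - 0.00932j
  m=+5: Y*=-0.01060 - 0.01131j  Y=-0.11901 - 0.05978j  product 0.00058 + 0.00198j
  m=+6: Y*=0.00008 - 0.00194j  Y=0.02677 + 0.01674j  product 0.00003 - 0.00005j
Accumulated sum 0.28274 + 0.00000j; after 4π/(2l+1) scaling, 0.27331 + 0.00000j ⇒ P_6 = 0.273308

0.273308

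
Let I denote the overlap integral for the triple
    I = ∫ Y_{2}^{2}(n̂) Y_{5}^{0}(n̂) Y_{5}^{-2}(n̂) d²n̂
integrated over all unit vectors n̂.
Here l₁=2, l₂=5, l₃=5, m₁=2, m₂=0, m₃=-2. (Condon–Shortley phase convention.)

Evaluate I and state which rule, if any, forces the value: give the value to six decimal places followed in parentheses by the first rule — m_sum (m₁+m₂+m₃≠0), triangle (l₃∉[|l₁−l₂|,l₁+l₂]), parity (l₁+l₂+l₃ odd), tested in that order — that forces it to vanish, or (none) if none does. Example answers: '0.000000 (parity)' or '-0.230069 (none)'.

-0.191372 (none)

Rules hold: Σm=0, L=12 even, 3≤5≤7.
N = 5·11·11 = 605
Δ = 2!·2!·8!/13! = 1/38610
Racah Σ t=0..2: t=0:+1/2880 t=1:−1/576 t=2:+1/2880 = -1/960
⇒ 3j(2 5 5; 0 0 0)² = 10/429, sgn +1
Racah Σ t=0..0: t=0:+1/2880 = 1/2880
⇒ 3j(2 5 5; 2 0 -2)² = 14/429, sgn -1
4πI² = N·(3j₀)²·(3jₘ)² = 700/1521
I = -1·√(0.460224/4π) = -0.19137248
No selection rule forces the value: the integral is nonzero (none).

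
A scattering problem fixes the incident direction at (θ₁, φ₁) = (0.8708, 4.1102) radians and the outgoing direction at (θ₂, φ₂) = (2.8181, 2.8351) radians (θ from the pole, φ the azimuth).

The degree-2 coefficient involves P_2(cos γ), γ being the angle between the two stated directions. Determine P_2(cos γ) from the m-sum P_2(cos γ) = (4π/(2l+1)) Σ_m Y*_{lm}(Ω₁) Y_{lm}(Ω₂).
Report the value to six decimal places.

Summing Y*_{l m}(θ₁,φ₁)·Y_{l m}(θ₂,φ₂) over m ∈ [−2, 2]; prefactor 4π/(2·2+1) = 2.513274:
  [-2]  conj(Y_{2,-2})(Ω₁) = -0.08096 + 0.21097j ; Y_{2,-2}(Ω₂) = 0.03193 + 0.02246j ; Δ = -0.00732 + 0.00492j
  [-1]  conj(Y_{2,-1})(Ω₁) = -0.21562 - 0.31370j ; Y_{2,-1}(Ω₂) = 0.22199 + 0.07025j ; Δ = -0.02583 - 0.08478j
  [+0]  conj(Y_{2,0})(Ω₁) = 0.07728 + 0.00000j ; Y_{2,0}(Ω₂) = 0.53517 + 0.00000j ; Δ = 0.04136 + 0.00000j
  [+1]  conj(Y_{2,1})(Ω₁) = 0.21562 - 0.31370j ; Y_{2,1}(Ω₂) = -0.22199 + 0.07025j ; Δ = -0.02583 + 0.08478j
  [+2]  conj(Y_{2,2})(Ω₁) = -0.08096 - 0.21097j ; Y_{2,2}(Ω₂) = 0.03193 - 0.02246j ; Δ = -0.00732 - 0.00492j
Total Σ_m = -0.02494 - 0.00000j. Multiply by 2.513274: -0.06268 - 0.00000j. P_2(cos γ) = -0.062680

-0.062680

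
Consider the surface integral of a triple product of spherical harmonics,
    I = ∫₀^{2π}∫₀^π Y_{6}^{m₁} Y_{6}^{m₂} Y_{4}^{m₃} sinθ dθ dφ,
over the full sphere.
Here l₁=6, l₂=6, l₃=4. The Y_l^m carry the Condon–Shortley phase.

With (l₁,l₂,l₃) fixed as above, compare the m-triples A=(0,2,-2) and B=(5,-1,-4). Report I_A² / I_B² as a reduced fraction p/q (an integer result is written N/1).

Same 6,6,4: normalisation and zero-m 3j drop out of the ratio.
A: Δ: 8! 4! 4! / 17! → 1/15315300; sum: t=4:+1/55296 t=5:−1/25920 t=6:+1/138240 = -11/829440; 3j²(6 6 4; 0 2 -2) = Δ·Π!·Σ² = 11/1326  (sign -1)
B: Δ: 8! 4! 4! / 17! → 1/15315300; sum: t=1:−1/2903040 = -1/2903040; 3j²(6 6 4; 5 -1 -4) = Δ·Π!·Σ² = 5/663  (sign -1)
I_A²/I_B² = (11/1326)/(5/663) = 11/10

11/10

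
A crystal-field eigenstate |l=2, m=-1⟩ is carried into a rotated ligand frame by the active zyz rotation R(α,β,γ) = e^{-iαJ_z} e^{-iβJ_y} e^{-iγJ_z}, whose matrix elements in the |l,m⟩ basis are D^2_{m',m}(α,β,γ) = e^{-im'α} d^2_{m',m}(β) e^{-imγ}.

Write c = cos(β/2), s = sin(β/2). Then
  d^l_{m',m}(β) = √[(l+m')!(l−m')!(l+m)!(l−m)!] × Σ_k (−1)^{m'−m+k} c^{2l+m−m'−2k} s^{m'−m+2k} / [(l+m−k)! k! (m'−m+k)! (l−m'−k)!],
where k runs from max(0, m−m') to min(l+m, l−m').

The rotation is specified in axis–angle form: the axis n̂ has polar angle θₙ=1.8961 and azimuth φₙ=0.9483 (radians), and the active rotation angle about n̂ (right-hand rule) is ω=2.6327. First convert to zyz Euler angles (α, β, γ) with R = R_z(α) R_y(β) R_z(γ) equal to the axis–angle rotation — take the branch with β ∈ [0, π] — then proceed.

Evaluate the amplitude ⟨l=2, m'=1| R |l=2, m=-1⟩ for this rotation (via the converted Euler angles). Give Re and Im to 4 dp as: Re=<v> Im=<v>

Axis–angle → zyz. n̂ = (sinθₙcosφₙ, sinθₙsinφₙ, cosθₙ) = (+0.552485, +0.769817, -0.319597), ω = 2.6327.
R = I cosω + sinω [n̂]ₓ + (1−cosω) n̂n̂ᵀ gives
  R = [-0.301483, +0.952442, +0.044292; +0.641021, +0.236857, -0.730062; -0.705833, -0.191709, -0.681944]
β = atan2(√(R₁₃²+R₂₃²), R₃₃) = 2.321213; α = atan2(R₂₃, R₁₃) mod 2π = 4.772984; γ = atan2(R₃₂, −R₃₁) mod 2π = 6.017977
D^2_{1,-1}(4.7730,2.3212,6.0180) = e^{-i·1·4.7730}·d^2_{1,-1}(2.3212)·e^{-i·-1·6.0180}. Compute d first:
c=cos(2.321213/2)=0.398783, s=sin(2.321213/2)=0.917045; N=√[6·1·1·6]=6.000000
Admissible k: 0..1 (factorial args all ≥0)
  k=0: (−1)^2·6.0000/(2)·0.3988^2·0.9170^2 = +0.401215
  k=1: (−1)^3·6.0000/(6)·0.3988^0·0.9170^4 = -0.707234
d^2_{1,-1}(2.3212) = +0.401215 -0.707234 = -0.306019
Attach z-rotation phases: D = e^{-i(1)(4.7730)}·(-0.306019)·e^{-i(-1)(6.0180)} = -0.097948-0.289920i

Re=-0.0979 Im=-0.2899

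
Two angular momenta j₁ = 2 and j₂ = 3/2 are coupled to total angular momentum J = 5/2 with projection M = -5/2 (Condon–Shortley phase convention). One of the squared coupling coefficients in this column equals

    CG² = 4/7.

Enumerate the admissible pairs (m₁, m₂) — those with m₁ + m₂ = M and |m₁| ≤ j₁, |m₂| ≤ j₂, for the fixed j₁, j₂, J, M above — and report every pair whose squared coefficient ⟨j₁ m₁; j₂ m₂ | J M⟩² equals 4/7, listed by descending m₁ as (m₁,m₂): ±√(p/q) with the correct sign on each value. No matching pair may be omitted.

Admissible pairs with m₁+m₂ = M = -5/2: (-2,-1/2), (-1,-3/2)
  (m₁,m₂)=(-1,-3/2): CG² = 3/7, CG = +√(3/7)
  (m₁,m₂)=(-2,-1/2): CG² = 4/7, CG = −√(4/7)   ← matches the target
Pairs with CG² = 4/7: (-2,-1/2): −√(4/7)

(-2,-1/2): −√(4/7)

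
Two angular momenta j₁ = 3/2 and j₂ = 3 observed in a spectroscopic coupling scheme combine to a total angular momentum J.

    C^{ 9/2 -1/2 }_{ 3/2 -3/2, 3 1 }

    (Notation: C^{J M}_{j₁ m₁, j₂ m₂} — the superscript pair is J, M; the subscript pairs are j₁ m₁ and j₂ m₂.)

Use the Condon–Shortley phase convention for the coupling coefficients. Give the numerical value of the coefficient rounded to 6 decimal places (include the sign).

+0.345033

j₁+j₂−J=0  J+j₁−j₂=3  J−j₁+j₂=6  j₁+j₂+J+1=10
(j₁±m₁, j₂±m₂, J±M) = (0,3,4,2,4,5)
P² = 69120/7
sum k=0..0:
  [0] +1/288 = 1/288
S = 1/288
C² = P²·S² = 5/42 ; C = +0.345033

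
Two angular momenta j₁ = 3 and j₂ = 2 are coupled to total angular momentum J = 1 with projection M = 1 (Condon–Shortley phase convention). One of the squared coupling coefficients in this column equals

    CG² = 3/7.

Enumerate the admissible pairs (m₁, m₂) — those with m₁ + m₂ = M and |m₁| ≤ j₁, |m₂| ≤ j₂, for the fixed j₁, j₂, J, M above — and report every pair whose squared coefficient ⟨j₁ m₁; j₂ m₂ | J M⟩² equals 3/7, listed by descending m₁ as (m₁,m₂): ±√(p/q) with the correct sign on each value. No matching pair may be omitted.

(3,-2): +√(3/7)

Admissible pairs with m₁+m₂ = M = 1: (-1,2), (0,1), (1,0), (2,-1), (3,-2)
  (m₁,m₂)=(3,-2): CG² = 3/7, CG = +√(3/7)   ← matches the target
  (m₁,m₂)=(2,-1): CG² = 2/7, CG = −√(2/7)
  (m₁,m₂)=(1,0): CG² = 6/35, CG = +√(6/35)
  (m₁,m₂)=(0,1): CG² = 3/35, CG = −√(3/35)
  (m₁,m₂)=(-1,2): CG² = 1/35, CG = +√(1/35)
Pairs with CG² = 3/7: (3,-2): +√(3/7)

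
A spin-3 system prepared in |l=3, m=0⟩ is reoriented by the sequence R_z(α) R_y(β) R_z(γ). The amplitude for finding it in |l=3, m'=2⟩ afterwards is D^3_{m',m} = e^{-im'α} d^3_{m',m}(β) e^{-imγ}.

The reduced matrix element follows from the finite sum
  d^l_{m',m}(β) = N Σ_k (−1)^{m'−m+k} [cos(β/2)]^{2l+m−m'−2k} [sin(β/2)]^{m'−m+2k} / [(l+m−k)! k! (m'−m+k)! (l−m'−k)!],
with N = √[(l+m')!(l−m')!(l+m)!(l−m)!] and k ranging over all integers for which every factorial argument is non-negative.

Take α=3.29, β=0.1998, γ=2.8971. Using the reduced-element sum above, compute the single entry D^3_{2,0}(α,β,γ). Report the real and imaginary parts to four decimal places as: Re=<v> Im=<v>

Re=0.0506 Im=-0.0155

D^3_{2,0}(3.2900,0.1998,2.8971) = e^{-i·2·3.2900}·d^3_{2,0}(0.1998)·e^{-i·0·2.8971}. Compute d first:
With c≡cos(β/2)=0.995014 and s≡sin(β/2)=0.099734, N=[120·1·6·6]^{1/2}=65.726707
Admissible k: 0..1 (factorial args all ≥0)
  k=0: (−1)^2·65.7267/(12)·0.9950^4·0.0997^2 = +0.053403
  k=1: (−1)^3·65.7267/(12)·0.9950^2·0.0997^4 = -0.000537
d^3_{2,0}(0.1998) = +0.053403 -0.000537 = +0.052866
Attach z-rotation phases: D = e^{-i(2)(3.2900)}·(+0.052866)·e^{-i(0)(2.8971)} = +0.050555-0.015462i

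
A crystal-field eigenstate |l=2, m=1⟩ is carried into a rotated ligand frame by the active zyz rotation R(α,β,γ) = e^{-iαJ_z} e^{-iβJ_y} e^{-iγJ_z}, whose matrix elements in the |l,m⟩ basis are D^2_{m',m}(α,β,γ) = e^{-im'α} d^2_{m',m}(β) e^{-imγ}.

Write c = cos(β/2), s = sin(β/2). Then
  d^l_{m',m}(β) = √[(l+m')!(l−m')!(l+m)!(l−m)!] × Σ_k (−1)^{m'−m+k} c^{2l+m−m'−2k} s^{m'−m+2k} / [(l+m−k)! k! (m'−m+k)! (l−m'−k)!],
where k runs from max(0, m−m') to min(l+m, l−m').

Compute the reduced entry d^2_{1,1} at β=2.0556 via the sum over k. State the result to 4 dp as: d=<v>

d=-0.5158

d^2_{1,1}(β=2.0556) via the finite sum:
Half-angle: c=0.516704, s=0.856164. N=√(6·1·6·1)=6.000000
k: max(0,(1)−(1))=0 … min(2+(1),2−(1))=1
  k=0: (−1)^0·6.0000/(6)·0.5167^4·0.8562^0 = +0.071280
  k=1: (−1)^1·6.0000/(2)·0.5167^2·0.8562^2 = -0.587109
d^2_{1,1}(2.0556) = +0.071280 -0.587109 = -0.515829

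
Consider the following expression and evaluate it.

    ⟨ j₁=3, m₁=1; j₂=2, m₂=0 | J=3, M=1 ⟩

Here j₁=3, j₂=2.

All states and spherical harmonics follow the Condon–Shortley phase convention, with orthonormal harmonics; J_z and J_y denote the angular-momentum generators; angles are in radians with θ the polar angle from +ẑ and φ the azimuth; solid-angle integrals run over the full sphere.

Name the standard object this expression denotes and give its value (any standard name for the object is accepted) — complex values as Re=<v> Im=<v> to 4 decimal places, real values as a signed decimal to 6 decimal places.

This is a Clebsch–Gordan (vector-coupling) coefficient.
j₁+j₂−J=2  J+j₁−j₂=4  J−j₁+j₂=2  j₁+j₂+J+1=9
(j₁±m₁, j₂±m₂, J±M) = (4,2,2,2,4,2)
P² = 256/15
sum k=0..2:
  [0] +1/16 = 1/16
  [1] −1/6 = -1/6
  [2] +1/96 = 1/96
S = -3/32
C² = P²·S² = 3/20 ; C = -0.387298

Clebsch–Gordan coefficient, −√(3/20) ≈ -0.387298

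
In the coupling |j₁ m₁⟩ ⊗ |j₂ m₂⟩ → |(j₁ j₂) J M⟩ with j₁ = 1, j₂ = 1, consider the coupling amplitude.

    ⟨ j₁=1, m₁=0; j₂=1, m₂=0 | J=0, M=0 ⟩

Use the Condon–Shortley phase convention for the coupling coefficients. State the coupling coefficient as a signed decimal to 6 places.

−√(1/3) = -0.577350

√[1·2!0!0!/3! · 1!1!1!1!0!0!] = √(1/3)
  +(−1)^1/∏(1,1,0,0,0,0)! = -1  (running -1)
⟨..|..⟩ = √(1/3)·(-1) = -0.577350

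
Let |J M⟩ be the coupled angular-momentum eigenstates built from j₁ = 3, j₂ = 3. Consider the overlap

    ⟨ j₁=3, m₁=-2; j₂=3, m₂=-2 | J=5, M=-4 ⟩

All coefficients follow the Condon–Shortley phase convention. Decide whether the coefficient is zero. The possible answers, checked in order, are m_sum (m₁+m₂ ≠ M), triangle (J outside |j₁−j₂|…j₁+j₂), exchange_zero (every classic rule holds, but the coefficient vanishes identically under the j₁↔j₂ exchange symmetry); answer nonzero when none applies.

exchange_zero

m-sum: m₁+m₂ = -2+(-2) = -4, M = -4  ✓
triangle: |j₁−j₂| = 0 ≤ J = 5 ≤ j₁+j₂ = 6  ✓
exchange: j₁=j₂ and m₁=m₂, and (−1)^(j₁+j₂−J) = (−1)^1 = −1 forces ⟨j₁m₁;j₂m₂|JM⟩ = −⟨j₂m₂;j₁m₁|JM⟩ = −⟨j₁m₁;j₂m₂|JM⟩ ⇒ the coefficient vanishes identically
Racah sum check: Σ_k collapses to 0 ⇒ CG = 0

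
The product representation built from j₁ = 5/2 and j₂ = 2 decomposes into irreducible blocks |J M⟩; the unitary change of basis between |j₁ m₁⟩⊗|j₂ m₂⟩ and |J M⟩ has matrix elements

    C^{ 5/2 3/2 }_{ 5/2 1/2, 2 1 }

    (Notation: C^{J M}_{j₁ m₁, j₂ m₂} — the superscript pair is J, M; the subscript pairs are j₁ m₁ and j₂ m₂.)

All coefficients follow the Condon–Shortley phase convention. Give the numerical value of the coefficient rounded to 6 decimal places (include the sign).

j₁+j₂−J=2  J+j₁−j₂=3  J−j₁+j₂=2  j₁+j₂+J+1=8
(j₁±m₁, j₂±m₂, J±M) = (3,2,3,1,4,1)
P² = 216/35
sum k=1..2:
  [1] −1/4 = -1/4
  [2] +1/12 = 1/12
S = -1/6
C² = P²·S² = 6/35 ; C = -0.414039

−√(6/35) = -0.414039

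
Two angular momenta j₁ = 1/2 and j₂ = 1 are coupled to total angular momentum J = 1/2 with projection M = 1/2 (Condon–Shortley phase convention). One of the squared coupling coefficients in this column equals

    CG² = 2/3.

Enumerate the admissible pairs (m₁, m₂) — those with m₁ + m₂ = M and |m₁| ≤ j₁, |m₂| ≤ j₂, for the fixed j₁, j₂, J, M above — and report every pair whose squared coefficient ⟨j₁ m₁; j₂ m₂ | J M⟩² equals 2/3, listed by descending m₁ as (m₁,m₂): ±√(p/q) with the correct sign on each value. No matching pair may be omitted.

Admissible pairs with m₁+m₂ = M = 1/2: (-1/2,1), (1/2,0)
  (m₁,m₂)=(1/2,0): CG² = 1/3, CG = +√(1/3)
  (m₁,m₂)=(-1/2,1): CG² = 2/3, CG = −√(2/3)   ← matches the target
Pairs with CG² = 2/3: (-1/2,1): −√(2/3)

(-1/2,1): −√(2/3)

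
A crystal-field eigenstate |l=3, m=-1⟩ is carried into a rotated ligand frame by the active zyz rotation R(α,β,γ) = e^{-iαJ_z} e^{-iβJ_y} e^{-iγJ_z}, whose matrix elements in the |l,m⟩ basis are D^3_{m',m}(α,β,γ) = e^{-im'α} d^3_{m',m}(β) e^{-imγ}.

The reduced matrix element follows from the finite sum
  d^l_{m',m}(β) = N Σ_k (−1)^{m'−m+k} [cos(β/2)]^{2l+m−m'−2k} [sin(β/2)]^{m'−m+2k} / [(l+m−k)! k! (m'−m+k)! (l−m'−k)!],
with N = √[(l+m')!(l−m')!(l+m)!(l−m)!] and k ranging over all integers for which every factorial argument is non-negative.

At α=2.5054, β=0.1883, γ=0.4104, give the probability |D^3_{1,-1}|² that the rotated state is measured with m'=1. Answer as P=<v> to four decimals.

Split into d^3_{1,-1}(β=0.1883) × two z-phases.
c=cos(0.188300/2)=0.995571, s=sin(0.188300/2)=0.094011; N=√[24·2·2·24]=48.000000
Admissible k: 0..2 (factorial args all ≥0)
  k=0: (−1)^2·48.0000/(8)·0.9956^4·0.0940^2 = +0.052095
  k=1: (−1)^3·48.0000/(6)·0.9956^2·0.0940^4 = -0.000619
  k=2: (−1)^4·48.0000/(48)·0.9956^0·0.0940^6 = +0.000001
d^3_{1,-1}(0.1883) = +0.052095 -0.000619 +0.000001 = +0.051477
|D^3_{1,-1}|² = |d^3_{1,-1}(β)|² = (+0.051477)² = 0.002650 (the z-rotation phases have unit modulus)

P=0.0026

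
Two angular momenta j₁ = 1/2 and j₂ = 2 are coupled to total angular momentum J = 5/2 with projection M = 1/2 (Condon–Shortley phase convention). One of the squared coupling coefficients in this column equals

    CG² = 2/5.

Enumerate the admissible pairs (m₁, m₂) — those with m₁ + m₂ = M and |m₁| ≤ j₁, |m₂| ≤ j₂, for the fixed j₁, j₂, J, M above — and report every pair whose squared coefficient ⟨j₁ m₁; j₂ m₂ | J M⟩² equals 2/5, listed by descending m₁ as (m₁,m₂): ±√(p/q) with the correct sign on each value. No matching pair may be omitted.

(-1/2,1): +√(2/5)

Admissible pairs with m₁+m₂ = M = 1/2: (-1/2,1), (1/2,0)
  (m₁,m₂)=(1/2,0): CG² = 3/5, CG = +√(3/5)
  (m₁,m₂)=(-1/2,1): CG² = 2/5, CG = +√(2/5)   ← matches the target
Pairs with CG² = 2/5: (-1/2,1): +√(2/5)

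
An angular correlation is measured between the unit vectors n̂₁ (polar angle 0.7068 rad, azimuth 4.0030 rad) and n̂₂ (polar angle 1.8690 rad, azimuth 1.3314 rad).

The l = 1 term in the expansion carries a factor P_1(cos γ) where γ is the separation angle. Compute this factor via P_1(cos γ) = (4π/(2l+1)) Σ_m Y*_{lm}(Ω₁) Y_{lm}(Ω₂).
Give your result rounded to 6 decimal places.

Summing Y*_{l m}(θ₁,φ₁)·Y_{l m}(θ₂,φ₂) over m ∈ [−1, 1]; prefactor 4π/(2·1+1) = 4.188790:
  m=-1: (-0.146145, -0.170239) × (0.078307, -0.320828) = (-0.066062, 0.033556)  (running Σ = (-0.066062, 0.033556))
  m=0: (0.371555, -0.000000) × (-0.143553, 0.000000) = (-0.053338, 0.000000)  (running Σ = (-0.119400, 0.033556))
  m=1: (0.146145, -0.170239) × (-0.078307, -0.320828) = (-0.066062, -0.033556)  (running Σ = (-0.185461, 0.000000))
Σ over m = (-0.185461, 0.000000); ×(4π/3) → (-0.776858, 0.000000). Real part: -0.776858

-0.776858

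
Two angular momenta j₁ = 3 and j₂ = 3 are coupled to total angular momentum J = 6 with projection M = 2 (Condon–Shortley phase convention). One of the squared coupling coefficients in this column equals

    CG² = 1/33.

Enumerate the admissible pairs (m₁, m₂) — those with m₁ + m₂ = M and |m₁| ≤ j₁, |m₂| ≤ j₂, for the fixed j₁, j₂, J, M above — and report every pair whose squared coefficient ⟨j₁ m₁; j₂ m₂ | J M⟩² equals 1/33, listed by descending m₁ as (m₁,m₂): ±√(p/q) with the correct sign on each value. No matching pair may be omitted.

Admissible pairs with m₁+m₂ = M = 2: (-1,3), (0,2), (1,1), (2,0), (3,-1)
  (m₁,m₂)=(3,-1): CG² = 1/33, CG = +√(1/33)   ← matches the target
  (m₁,m₂)=(2,0): CG² = 8/33, CG = +√(8/33)
  (m₁,m₂)=(1,1): CG² = 5/11, CG = +√(5/11)
  (m₁,m₂)=(0,2): CG² = 8/33, CG = +√(8/33)
  (m₁,m₂)=(-1,3): CG² = 1/33, CG = +√(1/33)   ← matches the target
Pairs with CG² = 1/33: (3,-1): +√(1/33); (-1,3): +√(1/33)

(3,-1): +√(1/33); (-1,3): +√(1/33)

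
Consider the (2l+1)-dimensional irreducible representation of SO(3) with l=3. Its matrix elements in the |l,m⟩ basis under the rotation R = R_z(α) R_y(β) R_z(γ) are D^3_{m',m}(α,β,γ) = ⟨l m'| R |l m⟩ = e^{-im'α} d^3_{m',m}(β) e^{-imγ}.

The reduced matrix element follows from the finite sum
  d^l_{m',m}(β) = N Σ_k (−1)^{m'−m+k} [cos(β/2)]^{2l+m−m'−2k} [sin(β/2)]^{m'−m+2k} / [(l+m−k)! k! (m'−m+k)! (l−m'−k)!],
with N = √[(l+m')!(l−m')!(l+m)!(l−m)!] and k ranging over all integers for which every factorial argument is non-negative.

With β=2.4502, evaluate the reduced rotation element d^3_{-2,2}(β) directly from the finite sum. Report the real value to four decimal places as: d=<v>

d=-0.2437

d^3_{-2,2}(β=2.4502) via the finite sum:
With c≡cos(β/2)=0.338852 and s≡sin(β/2)=0.940840, N=[1·120·120·1]^{1/2}=120.000000
k∈{4,5} keeps every argument non-negative
  k=4: (−1)^0·120.0000/(24)·0.3389^2·0.9408^4 = +0.449834
  k=5: (−1)^1·120.0000/(120)·0.3389^0·0.9408^6 = -0.693576
d^3_{-2,2}(2.4502) = +0.449834 -0.693576 = -0.243742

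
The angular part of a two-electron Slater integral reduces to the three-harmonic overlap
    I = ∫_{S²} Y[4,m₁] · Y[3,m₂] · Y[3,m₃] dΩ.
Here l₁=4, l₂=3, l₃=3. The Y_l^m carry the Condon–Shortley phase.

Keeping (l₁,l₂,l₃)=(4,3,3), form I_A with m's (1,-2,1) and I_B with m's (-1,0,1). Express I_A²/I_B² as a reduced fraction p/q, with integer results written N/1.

l's match ⇒ only the (l;m) 3-j factors differ between A and B.
A: triangle coeff Δ(4,3,3) = 1/34650; Σ_t [0,1]: t=0:+1/144 t=1:−1/48 = -1/72; (3j)²=16/693 [(4 3 3; 1 -2 1)], sign=-1
B: triangle coeff Δ(4,3,3) = 1/34650; Σ_t [1,3]: t=1:−1/288 t=2:+1/24 t=3:−1/48 = 5/288; (3j)²=5/462 [(4 3 3; -1 0 1)], sign=+1
I_A²/I_B² = (16/693)/(5/462) = 32/15

32/15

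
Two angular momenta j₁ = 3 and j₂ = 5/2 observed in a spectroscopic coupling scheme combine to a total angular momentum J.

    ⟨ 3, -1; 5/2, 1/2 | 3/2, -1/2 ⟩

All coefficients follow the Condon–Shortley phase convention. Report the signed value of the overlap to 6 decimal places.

−√(1/105) = -0.097590

j₁+j₂−J=4  J+j₁−j₂=2  J−j₁+j₂=1  j₁+j₂+J+1=8
(j₁±m₁, j₂±m₂, J±M) = (2,4,3,2,1,2)
P² = 192/35
sum k=2..3:
  [2] +1/8 = 1/8
  [3] −1/6 = -1/6
S = -1/24
C² = P²·S² = 1/105 ; C = -0.097590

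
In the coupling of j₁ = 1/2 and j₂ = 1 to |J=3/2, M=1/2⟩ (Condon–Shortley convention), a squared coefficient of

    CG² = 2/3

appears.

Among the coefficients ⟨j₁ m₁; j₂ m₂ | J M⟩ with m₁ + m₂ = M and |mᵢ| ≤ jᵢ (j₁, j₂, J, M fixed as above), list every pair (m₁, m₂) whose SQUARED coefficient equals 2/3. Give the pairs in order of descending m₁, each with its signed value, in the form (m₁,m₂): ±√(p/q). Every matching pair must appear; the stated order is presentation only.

(1/2,0): +√(2/3)

Admissible pairs with m₁+m₂ = M = 1/2: (-1/2,1), (1/2,0)
  (m₁,m₂)=(1/2,0): CG² = 2/3, CG = +√(2/3)   ← matches the target
  (m₁,m₂)=(-1/2,1): CG² = 1/3, CG = +√(1/3)
Pairs with CG² = 2/3: (1/2,0): +√(2/3)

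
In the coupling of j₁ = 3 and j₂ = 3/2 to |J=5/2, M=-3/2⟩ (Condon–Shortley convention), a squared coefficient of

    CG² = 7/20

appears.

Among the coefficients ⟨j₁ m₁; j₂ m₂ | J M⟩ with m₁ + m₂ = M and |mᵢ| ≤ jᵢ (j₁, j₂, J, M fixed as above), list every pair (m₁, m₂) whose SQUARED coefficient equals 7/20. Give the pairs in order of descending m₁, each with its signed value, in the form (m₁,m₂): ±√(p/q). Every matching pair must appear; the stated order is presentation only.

Admissible pairs with m₁+m₂ = M = -3/2: (-3,3/2), (-2,1/2), (-1,-1/2), (0,-3/2)
  (m₁,m₂)=(0,-3/2): CG² = 9/35, CG = +√(9/35)
  (m₁,m₂)=(-1,-1/2): CG² = 7/20, CG = −√(7/20)   ← matches the target
  (m₁,m₂)=(-2,1/2): CG² = 1/14, CG = +√(1/14)
  (m₁,m₂)=(-3,3/2): CG² = 9/28, CG = +√(9/28)
Pairs with CG² = 7/20: (-1,-1/2): −√(7/20)

(-1,-1/2): −√(7/20)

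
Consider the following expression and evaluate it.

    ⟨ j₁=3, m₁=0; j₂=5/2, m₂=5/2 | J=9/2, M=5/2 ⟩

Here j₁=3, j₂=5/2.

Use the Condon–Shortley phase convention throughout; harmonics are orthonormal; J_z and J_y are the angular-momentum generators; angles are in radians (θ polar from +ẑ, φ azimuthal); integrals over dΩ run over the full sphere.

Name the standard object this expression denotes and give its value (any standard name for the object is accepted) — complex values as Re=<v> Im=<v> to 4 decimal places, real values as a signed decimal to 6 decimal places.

This is a Clebsch–Gordan (vector-coupling) coefficient.
j₁+j₂−J=1  J+j₁−j₂=5  J−j₁+j₂=4  j₁+j₂+J+1=11
(j₁±m₁, j₂±m₂, J±M) = (3,3,5,0,7,2)
P² = 345600/11
sum k=1..1:
  [1] −1/288 = -1/288
S = -1/288
C² = P²·S² = 25/66 ; C = -0.615457

Clebsch–Gordan coefficient, −√(25/66) ≈ -0.615457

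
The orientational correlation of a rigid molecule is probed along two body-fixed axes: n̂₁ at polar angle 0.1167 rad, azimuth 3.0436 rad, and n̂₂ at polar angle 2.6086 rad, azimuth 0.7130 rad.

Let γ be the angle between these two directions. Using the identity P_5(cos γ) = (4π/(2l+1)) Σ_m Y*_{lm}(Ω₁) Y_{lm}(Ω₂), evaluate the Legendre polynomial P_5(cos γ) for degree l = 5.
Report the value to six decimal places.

0.065265

Expand P_5 via completeness: Σ_{m} conj(Y_{5,m}) at Ω₁ times Y_{5,m} at Ω₂ —
  [-5]  conj(Y_{5,-5})(Ω₁) = (-0.000009, 0.000005) ; Y_{5,-5}(Ω₂) = (-0.014332, 0.006459) ; Δ = (0.000000, -0.000000)
  [-4]  conj(Y_{5,-4})(Ω₁) = (0.000248, -0.000102) ; Y_{5,-4}(Ω₂) = (0.080754, 0.024062) ; Δ = (0.000022, -0.000002)
  [-3]  conj(Y_{5,-3})(Ω₁) = (-0.004117, 0.001247) ; Y_{5,-3}(Ω₂) = (-0.138624, -0.217130) ; Δ = (0.000841, 0.000721)
  [-2]  conj(Y_{5,-2})(Ω₁) = (0.043856, -0.008707) ; Y_{5,-2}(Ω₂) = (-0.066638, 0.456997) ; Δ = (0.001057, 0.020622)
  [-1]  conj(Y_{5,-1})(Ω₁) = (-0.282960, 0.027817) ; Y_{5,-1}(Ω₂) = (0.267215, -0.231076) ; Δ = (-0.069183, 0.072819)
  [+0]  conj(Y_{5,0})(Ω₁) = (0.842399, -0.000000) ; Y_{5,0}(Ω₂) = (0.227512, 0.000000) ; Δ = (0.191656, 0.000000)
  [+1]  conj(Y_{5,1})(Ω₁) = (0.282960, 0.027817) ; Y_{5,1}(Ω₂) = (-0.267215, -0.231076) ; Δ = (-0.069183, -0.072819)
  [+2]  conj(Y_{5,2})(Ω₁) = (0.043856, 0.008707) ; Y_{5,2}(Ω₂) = (-0.066638, -0.456997) ; Δ = (0.001057, -0.020622)
  [+3]  conj(Y_{5,3})(Ω₁) = (0.004117, 0.001247) ; Y_{5,3}(Ω₂) = (0.138624, -0.217130) ; Δ = (0.000841, -0.000721)
  [+4]  conj(Y_{5,4})(Ω₁) = (0.000248, 0.000102) ; Y_{5,4}(Ω₂) = (0.080754, -0.024062) ; Δ = (0.000022, 0.000002)
  [+5]  conj(Y_{5,5})(Ω₁) = (0.000009, 0.000005) ; Y_{5,5}(Ω₂) = (0.014332, 0.006459) ; Δ = (0.000000, 0.000000)
Σ over m = (0.057130, 0.000000); ×(4π/11) → (0.065265, 0.000000). Real part: 0.065265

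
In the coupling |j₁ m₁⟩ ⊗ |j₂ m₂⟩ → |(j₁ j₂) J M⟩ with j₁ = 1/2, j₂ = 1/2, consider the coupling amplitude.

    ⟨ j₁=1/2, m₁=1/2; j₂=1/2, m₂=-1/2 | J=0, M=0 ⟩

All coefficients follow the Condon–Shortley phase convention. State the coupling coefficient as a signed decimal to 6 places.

√[1·1!0!0!/2! · 1!0!0!1!0!0!] = √(1/2)
  +(−1)^0/∏(0,1,0,0,0,0)! = 1  (running 1)
⟨..|..⟩ = √(1/2)·(1) = +0.707107

+0.707107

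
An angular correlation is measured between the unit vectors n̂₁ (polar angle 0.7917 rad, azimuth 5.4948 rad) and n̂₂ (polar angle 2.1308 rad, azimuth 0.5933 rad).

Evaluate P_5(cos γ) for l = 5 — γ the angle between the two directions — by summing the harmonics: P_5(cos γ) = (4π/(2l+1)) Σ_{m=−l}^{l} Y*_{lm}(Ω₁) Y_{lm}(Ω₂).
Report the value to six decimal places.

Expand P_5 via completeness: Σ_{m} conj(Y_{5,m}) at Ω₁ times Y_{5,m} at Ω₂ —
  term(m=-5) = (0.013909, -0.010040)   from Y*(Ω₁)=(-0.058961, 0.060749), Y(Ω₂)=(-0.199534, -0.035298)
  term(m=-4) = (-0.077239, -0.072891)   from Y*(Ω₁)=(-0.264338, 0.003159), Y(Ω₂)=(0.288862, 0.279201)
  term(m=-3) = (-0.074695, 0.117221)   from Y*(Ω₁)=(-0.306150, -0.300712), Y(Ω₂)=(-0.067237, -0.316846)
  term(m=-2) = (-0.026741, -0.010626)   from Y*(Ω₁)=(-0.001733, -0.290051), Y(Ω₂)=(0.037183, -0.091973)
  term(m=-1) = (0.011789, -0.061595)   from Y*(Ω₁)=(-0.127452, 0.128215), Y(Ω₂)=(-0.287608, 0.193947)
  term(m=+0) = (0.005674, 0.000000)   from Y*(Ω₁)=(-0.345407, -0.000000), Y(Ω₂)=(-0.016427, 0.000000)
  term(m=+1) = (0.011789, 0.061595)   from Y*(Ω₁)=(0.127452, 0.128215), Y(Ω₂)=(0.287608, 0.193947)
  term(m=+2) = (-0.026741, 0.010626)   from Y*(Ω₁)=(-0.001733, 0.290051), Y(Ω₂)=(0.037183, 0.091973)
  term(m=+3) = (-0.074695, -0.117221)   from Y*(Ω₁)=(0.306150, -0.300712), Y(Ω₂)=(0.067237, -0.316846)
  term(m=+4) = (-0.077239, 0.072891)   from Y*(Ω₁)=(-0.264338, -0.003159), Y(Ω₂)=(0.288862, -0.279201)
  term(m=+5) = (0.013909, 0.010040)   from Y*(Ω₁)=(0.058961, 0.060749), Y(Ω₂)=(0.199534, -0.035298)
Σ over m = (-0.300280, -0.000000); ×(4π/11) → (-0.343039, -0.000000). Real part: -0.343039

-0.343039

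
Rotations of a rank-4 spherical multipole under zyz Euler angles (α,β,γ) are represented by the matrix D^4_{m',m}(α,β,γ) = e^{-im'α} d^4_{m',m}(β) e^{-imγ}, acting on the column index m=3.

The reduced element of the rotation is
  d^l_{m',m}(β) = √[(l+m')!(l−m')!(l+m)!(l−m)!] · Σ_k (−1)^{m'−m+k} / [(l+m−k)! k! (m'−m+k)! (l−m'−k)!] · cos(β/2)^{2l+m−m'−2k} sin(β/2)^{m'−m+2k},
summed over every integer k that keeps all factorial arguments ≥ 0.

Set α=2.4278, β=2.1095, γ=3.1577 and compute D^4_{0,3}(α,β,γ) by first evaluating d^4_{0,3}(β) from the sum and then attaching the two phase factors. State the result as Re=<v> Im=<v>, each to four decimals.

Re=0.4793 Im=-0.0232

First d^4_{0,3}(β=2.1095), then the phase factors e^{-i(0)α} and e^{-i(3)γ}:
c=cos(2.109500/2)=0.493445, s=sin(2.109500/2)=0.869777; N=√[24·24·5040·1]=1703.830978
k: max(0,(3)−(0))=3 … min(4+(3),4−(0))=4
  k=3: (−1)^0·1703.8310/(144)·0.4934^5·0.8698^3 = +0.227762
  k=4: (−1)^1·1703.8310/(144)·0.4934^3·0.8698^5 = -0.707653
d^4_{0,3}(2.1095) = +0.227762 -0.707653 = -0.479890
D = (+1.000000+0.000000i)·(-0.479890)·(-0.998833+0.048303i) = +0.479330-0.023180i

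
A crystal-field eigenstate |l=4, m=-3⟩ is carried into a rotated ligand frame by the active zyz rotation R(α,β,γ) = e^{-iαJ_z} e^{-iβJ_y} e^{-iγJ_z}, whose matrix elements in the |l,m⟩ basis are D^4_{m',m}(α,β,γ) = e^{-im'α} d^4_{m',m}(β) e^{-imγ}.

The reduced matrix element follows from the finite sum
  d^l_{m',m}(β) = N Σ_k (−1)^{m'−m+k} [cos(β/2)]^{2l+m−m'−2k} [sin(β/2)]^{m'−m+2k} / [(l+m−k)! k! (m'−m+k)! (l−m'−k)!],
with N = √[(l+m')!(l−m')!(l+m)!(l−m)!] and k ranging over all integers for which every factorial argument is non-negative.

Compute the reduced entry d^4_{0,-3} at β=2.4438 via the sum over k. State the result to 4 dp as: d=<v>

d=0.3006

d^4_{0,-3}(β=2.4438) via the finite sum:
Half-angle: c=0.341861, s=0.939751. N=√(24·24·1·5040)=1703.830978
k: max(0,(-3)−(0))=0 … min(4+(-3),4−(0))=1
  k=0: (−1)^3·1703.8310/(144)·0.3419^5·0.9398^3 = -0.045851
  k=1: (−1)^4·1703.8310/(144)·0.3419^3·0.9398^5 = +0.346478
d^4_{0,-3}(2.4438) = -0.045851 +0.346478 = +0.300627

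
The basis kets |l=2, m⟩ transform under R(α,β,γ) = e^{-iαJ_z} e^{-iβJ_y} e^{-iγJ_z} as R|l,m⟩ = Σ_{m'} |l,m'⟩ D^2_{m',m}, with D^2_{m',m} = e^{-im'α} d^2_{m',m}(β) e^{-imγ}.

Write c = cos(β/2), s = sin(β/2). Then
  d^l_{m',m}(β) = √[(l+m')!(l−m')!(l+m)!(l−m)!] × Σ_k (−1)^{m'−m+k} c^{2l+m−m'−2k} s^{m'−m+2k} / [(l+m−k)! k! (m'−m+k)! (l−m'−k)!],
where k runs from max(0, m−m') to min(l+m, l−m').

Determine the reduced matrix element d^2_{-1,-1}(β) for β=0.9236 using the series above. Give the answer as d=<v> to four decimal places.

d^2_{-1,-1}(β=0.9236) via the finite sum:
Half-angle: c=0.895252, s=0.445560. N=√(1·6·1·6)=6.000000
k: max(0,(-1)−(-1))=0 … min(2+(-1),2−(-1))=1
  k=0: (−1)^0·6.0000/(6)·0.8953^4·0.4456^0 = +0.642364
  k=1: (−1)^1·6.0000/(2)·0.8953^2·0.4456^2 = -0.477337
d^2_{-1,-1}(0.9236) = +0.642364 -0.477337 = +0.165027

d=0.1650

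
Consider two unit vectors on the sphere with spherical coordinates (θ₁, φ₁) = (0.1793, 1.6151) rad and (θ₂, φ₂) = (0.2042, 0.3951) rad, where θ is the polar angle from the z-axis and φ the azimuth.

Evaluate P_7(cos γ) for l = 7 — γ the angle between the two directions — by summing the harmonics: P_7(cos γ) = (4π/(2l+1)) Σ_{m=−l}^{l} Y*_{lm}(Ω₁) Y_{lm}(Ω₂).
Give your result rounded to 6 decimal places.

Summing Y*_{l m}(θ₁,φ₁)·Y_{l m}(θ₂,φ₂) over m ∈ [−7, 7]; prefactor 4π/(2·7+1) = 0.837758:
  [-7]  conj(Y_{7,-7})(Ω₁) = +0.000001-0.000003i ; Y_{7,-7}(Ω₂) = -0.000007-0.000003i ; Δ = -0.000000+0.000000i
  [-6]  conj(Y_{7,-6})(Ω₁) = -0.000057-0.000016i ; Y_{7,-6}(Ω₂) = -0.000091-0.000089i ; Δ = +0.000000+0.000000i
  [-5]  conj(Y_{7,-5})(Ω₁) = -0.000169+0.000748i ; Y_{7,-5}(Ω₂) = -0.000568-0.001326i ; Δ = +0.000001-0.000000i
  [-4]  conj(Y_{7,-4})(Ω₁) = +0.006893+0.001234i ; Y_{7,-4}(Ω₂) = -0.000110-0.011501i ; Δ = +0.000013-0.000079i
  [-3]  conj(Y_{7,-3})(Ω₁) = +0.006083-0.045498i ; Y_{7,-3}(Ω₂) = +0.024697-0.060860i ; Δ = -0.002619-0.001494i
  [-2]  conj(Y_{7,-2})(Ω₁) = -0.207512-0.018435i ; Y_{7,-2}(Ω₂) = +0.181790-0.183544i ; Δ = -0.041107+0.034736i
  [-1]  conj(Y_{7,-1})(Ω₁) = -0.025754+0.580929i ; Y_{7,-1}(Ω₂) = +0.568388-0.237034i ; Δ = +0.123062+0.336298i
  [+0]  conj(Y_{7,0})(Ω₁) = +0.652888-0.000000i ; Y_{7,0}(Ω₂) = +0.541103+0.000000i ; Δ = +0.353280+0.000000i
  [+1]  conj(Y_{7,1})(Ω₁) = +0.025754+0.580929i ; Y_{7,1}(Ω₂) = -0.568388-0.237034i ; Δ = +0.123062-0.336298i
  [+2]  conj(Y_{7,2})(Ω₁) = -0.207512+0.018435i ; Y_{7,2}(Ω₂) = +0.181790+0.183544i ; Δ = -0.041107-0.034736i
  [+3]  conj(Y_{7,3})(Ω₁) = -0.006083-0.045498i ; Y_{7,3}(Ω₂) = -0.024697-0.060860i ; Δ = -0.002619+0.001494i
  [+4]  conj(Y_{7,4})(Ω₁) = +0.006893-0.001234i ; Y_{7,4}(Ω₂) = -0.000110+0.011501i ; Δ = +0.000013+0.000079i
  [+5]  conj(Y_{7,5})(Ω₁) = +0.000169+0.000748i ; Y_{7,5}(Ω₂) = +0.000568-0.001326i ; Δ = +0.000001+0.000000i
  [+6]  conj(Y_{7,6})(Ω₁) = -0.000057+0.000016i ; Y_{7,6}(Ω₂) = -0.000091+0.000089i ; Δ = +0.000000-0.000000i
  [+7]  conj(Y_{7,7})(Ω₁) = -0.000001-0.000003i ; Y_{7,7}(Ω₂) = +0.000007-0.000003i ; Δ = -0.000000-0.000000i
Σ over m = +0.511980+0.000000i; ×(4π/15) → +0.428916+0.000000i. Real part: 0.428916

0.428916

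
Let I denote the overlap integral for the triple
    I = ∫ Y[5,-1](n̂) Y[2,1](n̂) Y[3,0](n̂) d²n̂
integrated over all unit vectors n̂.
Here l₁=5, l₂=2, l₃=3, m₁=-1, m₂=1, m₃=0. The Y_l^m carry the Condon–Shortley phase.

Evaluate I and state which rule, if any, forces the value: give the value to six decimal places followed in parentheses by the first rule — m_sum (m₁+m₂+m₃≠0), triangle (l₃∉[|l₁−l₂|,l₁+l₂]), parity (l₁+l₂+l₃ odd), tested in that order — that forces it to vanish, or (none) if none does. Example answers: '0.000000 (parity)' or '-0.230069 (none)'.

Checks pass: Σm=0; 10 even; l₃=3∈[3,7].
(2·5+1)(2·2+1)(2·3+1) = 385
Δ: 4! 6! 0! / 11! → 1/2310
sum: t=2:+1/144 = 1/144
3j²(5 2 3; 0 0 0) = Δ·Π!·Σ² = 10/231  (sign -1)
sum: t=3:−1/216 = -1/216
3j²(5 2 3; -1 1 0) = Δ·Π!·Σ² = 8/231  (sign +1)
combine: 4πI² = 385·10/231·8/231 = 400/693
take √, sign -1: I = -0.21431790
No selection rule forces the value: the integral is nonzero (none).

-0.214318 (none)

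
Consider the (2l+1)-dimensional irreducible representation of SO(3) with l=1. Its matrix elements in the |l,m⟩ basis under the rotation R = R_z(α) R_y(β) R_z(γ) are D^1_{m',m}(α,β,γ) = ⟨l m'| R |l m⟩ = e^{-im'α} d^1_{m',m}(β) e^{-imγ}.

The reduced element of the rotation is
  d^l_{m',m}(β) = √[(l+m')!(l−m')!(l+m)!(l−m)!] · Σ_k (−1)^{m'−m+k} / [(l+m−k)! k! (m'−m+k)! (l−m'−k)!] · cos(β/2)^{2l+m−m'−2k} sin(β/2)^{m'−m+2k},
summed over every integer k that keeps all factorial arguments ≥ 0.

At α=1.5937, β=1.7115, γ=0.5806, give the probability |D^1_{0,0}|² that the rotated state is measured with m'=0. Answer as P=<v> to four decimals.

First d^1_{0,0}(β=1.7115), then the phase factors e^{-i(0)α} and e^{-i(0)γ}:
With c≡cos(β/2)=0.655652 and s≡sin(β/2)=0.755063, N=[1·1·1·1]^{1/2}=1.000000
The bounds max(0,m−m')=0 and min(l+m,l−m')=1 give 2 terms
  k=0: (−1)^0·1.0000/(1)·0.6557^2·0.7551^0 = +0.429880
  k=1: (−1)^1·1.0000/(1)·0.6557^0·0.7551^2 = -0.570120
d^1_{0,0}(1.7115) = +0.429880 -0.570120 = -0.140240
|D^1_{0,0}|² = |d^1_{0,0}(β)|² = (-0.140240)² = 0.019667 (the z-rotation phases have unit modulus)

P=0.0197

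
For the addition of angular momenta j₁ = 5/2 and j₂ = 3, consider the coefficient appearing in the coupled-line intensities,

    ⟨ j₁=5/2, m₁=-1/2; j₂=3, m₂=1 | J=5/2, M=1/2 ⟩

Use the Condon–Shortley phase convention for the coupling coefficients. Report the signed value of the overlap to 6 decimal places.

+√(8/35) = +0.478091

triangle: 3!*2!*3!/9! = 72/362880
(j±m)!: 2!*3!*4!*2!*3!*2! = 6912
prefactor² = (2J+1)*Δ*N² = 288/35
  k=1: −1/(1!*2!*2!*3!*0!*0!) = -1/24
  k=2: +1/(2!*1!*1!*2!*1!*1!) = 1/4
  k=3: −1/(3!*0!*0!*1!*2!*2!) = -1/24
Σ = 1/6  ⇒  CG² = 288/35*(1/6)² = 8/35
CG = +√(8/35) = +0.478091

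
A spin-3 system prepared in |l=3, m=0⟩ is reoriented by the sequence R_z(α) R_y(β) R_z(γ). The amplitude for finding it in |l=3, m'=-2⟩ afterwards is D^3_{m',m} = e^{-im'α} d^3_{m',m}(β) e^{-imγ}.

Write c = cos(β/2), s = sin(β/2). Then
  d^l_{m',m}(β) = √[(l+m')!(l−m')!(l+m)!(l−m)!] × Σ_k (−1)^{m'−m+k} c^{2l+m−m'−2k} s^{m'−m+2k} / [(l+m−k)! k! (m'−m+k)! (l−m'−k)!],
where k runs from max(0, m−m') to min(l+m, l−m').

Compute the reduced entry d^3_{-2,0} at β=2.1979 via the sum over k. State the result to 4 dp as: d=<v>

d^3_{-2,0}(β=2.1979) via the finite sum:
Half-angle: c=0.454532, s=0.890731. N=√(1·120·6·6)=65.726707
k∈{2,3} keeps every argument non-negative
  k=2: (−1)^0·65.7267/(12)·0.4545^4·0.8907^2 = +0.185485
  k=3: (−1)^1·65.7267/(12)·0.4545^2·0.8907^4 = -0.712319
d^3_{-2,0}(2.1979) = +0.185485 -0.712319 = -0.526833

d=-0.5268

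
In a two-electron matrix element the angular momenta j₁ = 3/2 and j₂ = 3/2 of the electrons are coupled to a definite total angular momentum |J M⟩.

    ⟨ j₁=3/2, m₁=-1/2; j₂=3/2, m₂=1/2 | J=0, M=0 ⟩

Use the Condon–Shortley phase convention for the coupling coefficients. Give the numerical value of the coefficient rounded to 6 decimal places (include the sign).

√[1·3!0!0!/4! · 1!2!2!1!0!0!] = √(1)
  +(−1)^2/∏(2,1,0,0,0,0)! = 1/2  (running 1/2)
⟨..|..⟩ = √(1)·(1/2) = +0.500000

+√(1/4) ≈ +0.500000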